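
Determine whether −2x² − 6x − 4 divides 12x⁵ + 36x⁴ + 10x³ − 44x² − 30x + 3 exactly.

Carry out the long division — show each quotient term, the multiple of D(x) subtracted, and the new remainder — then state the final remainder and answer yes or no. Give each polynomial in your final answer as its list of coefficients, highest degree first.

Step 1: lead(12x⁵ + 36x⁴ + 10x³ − 44x² − 30x + 3) ÷ lead(D) = 12x⁵ ÷ −2x² = −6x³. Subtract (−6x³)·D = 12x⁵ + 36x⁴ + 24x³. Remainder: −14x³ − 44x² − 30x + 3.
Step 2: lead(−14x³ − 44x² − 30x + 3) ÷ lead(D) = −14x³ ÷ −2x² = 7x. Subtract (7x)·D = −14x³ − 42x² − 28x. Remainder: −2x² − 2x + 3.
Step 3: lead(−2x² − 2x + 3) ÷ lead(D) = −2x² ÷ −2x² = 1. Subtract (1)·D = −2x² − 6x − 4. Remainder: 4x + 7.

R = [4, 7], so D(x) is not a factor of P(x). no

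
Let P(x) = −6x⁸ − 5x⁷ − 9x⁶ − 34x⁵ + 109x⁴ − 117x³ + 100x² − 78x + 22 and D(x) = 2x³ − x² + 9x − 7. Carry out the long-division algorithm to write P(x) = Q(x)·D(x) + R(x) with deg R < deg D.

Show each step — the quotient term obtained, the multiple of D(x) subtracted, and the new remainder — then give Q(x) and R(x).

Q(x) = −3x⁵ − 4x⁴ + 7x³ − 6x² + 6x − 4; R(x) = −6

Step 1: lead(−6x⁸ − 5x⁷ − 9x⁶ − 34x⁵ + 109x⁴ − 117x³ + 100x² − 78x + 22) ÷ lead(D) = −6x⁸ ÷ 2x³ = −3x⁵. Subtract (−3x⁵)·D = −6x⁸ + 3x⁷ − 27x⁶ + 21x⁵. Remainder: −8x⁷ + 18x⁶ − 55x⁵ + 109x⁴ − 117x³ + 100x² − 78x + 22.
Step 2: lead(−8x⁷ + 18x⁶ − 55x⁵ + 109x⁴ − 117x³ + 100x² − 78x + 22) ÷ lead(D) = −8x⁷ ÷ 2x³ = −4x⁴. Subtract (−4x⁴)·D = −8x⁷ + 4x⁶ − 36x⁵ + 28x⁴. Remainder: 14x⁶ − 19x⁵ + 81x⁴ − 117x³ + 100x² − 78x + 22.
Step 3: lead(14x⁶ − 19x⁵ + 81x⁴ − 117x³ + 100x² − 78x + 22) ÷ lead(D) = 14x⁶ ÷ 2x³ = 7x³. Subtract (7x³)·D = 14x⁶ − 7x⁵ + 63x⁴ − 49x³. Remainder: −12x⁵ + 18x⁴ − 68x³ + 100x² − 78x + 22.
Step 4: lead(−12x⁵ + 18x⁴ − 68x³ + 100x² − 78x + 22) ÷ lead(D) = −12x⁵ ÷ 2x³ = −6x². Subtract (−6x²)·D = −12x⁵ + 6x⁴ − 54x³ + 42x². Remainder: 12x⁴ − 14x³ + 58x² − 78x + 22.
Step 5: lead(12x⁴ − 14x³ + 58x² − 78x + 22) ÷ lead(D) = 12x⁴ ÷ 2x³ = 6x. Subtract (6x)·D = 12x⁴ − 6x³ + 54x² − 42x. Remainder: −8x³ + 4x² − 36x + 22.
Step 6: lead(−8x³ + 4x² − 36x + 22) ÷ lead(D) = −8x³ ÷ 2x³ = −4. Subtract (−4)·D = −8x³ + 4x² − 36x + 28. Remainder: −6.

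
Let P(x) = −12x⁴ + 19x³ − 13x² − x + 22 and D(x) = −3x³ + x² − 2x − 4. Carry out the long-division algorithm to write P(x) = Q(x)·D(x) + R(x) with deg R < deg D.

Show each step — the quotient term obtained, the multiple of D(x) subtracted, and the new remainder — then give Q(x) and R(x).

Step 1: lead(−12x⁴ + 19x³ − 13x² − x + 22) ÷ lead(D) = −12x⁴ ÷ −3x³ = 4x. Subtract (4x)·D = −12x⁴ + 4x³ − 8x² − 16x. Remainder: 15x³ − 5x² + 15x + 22.
Step 2: lead(15x³ − 5x² + 15x + 22) ÷ lead(D) = 15x³ ÷ −3x³ = −5. Subtract (−5)·D = 15x³ − 5x² + 10x + 20. Remainder: 5x + 2.

Q(x) = 4x − 5; R(x) = 5x + 2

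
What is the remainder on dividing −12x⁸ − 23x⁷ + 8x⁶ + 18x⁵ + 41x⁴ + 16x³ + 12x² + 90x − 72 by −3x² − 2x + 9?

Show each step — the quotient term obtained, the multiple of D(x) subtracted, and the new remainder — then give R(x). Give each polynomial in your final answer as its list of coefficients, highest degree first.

Step 1: lead(−12x⁸ − 23x⁷ + 8x⁶ + 18x⁵ + 41x⁴ + 16x³ + 12x² + 90x − 72) ÷ lead(D) = −12x⁸ ÷ −3x² = 4x⁶. Subtract (4x⁶)·D = −12x⁸ − 8x⁷ + 36x⁶. Remainder: −15x⁷ − 28x⁶ + 18x⁵ + 41x⁴ + 16x³ + 12x² + 90x − 72.
Step 2: lead(−15x⁷ − 28x⁶ + 18x⁵ + 41x⁴ + 16x³ + 12x² + 90x − 72) ÷ lead(D) = −15x⁷ ÷ −3x² = 5x⁵. Subtract (5x⁵)·D = −15x⁷ − 10x⁶ + 45x⁵. Remainder: −18x⁶ − 27x⁵ + 41x⁴ + 16x³ + 12x² + 90x − 72.
Step 3: lead(−18x⁶ − 27x⁵ + 41x⁴ + 16x³ + 12x² + 90x − 72) ÷ lead(D) = −18x⁶ ÷ −3x² = 6x⁴. Subtract (6x⁴)·D = −18x⁶ − 12x⁵ + 54x⁴. Remainder: −15x⁵ − 13x⁴ + 16x³ + 12x² + 90x − 72.
Step 4: lead(−15x⁵ − 13x⁴ + 16x³ + 12x² + 90x − 72) ÷ lead(D) = −15x⁵ ÷ −3x² = 5x³. Subtract (5x³)·D = −15x⁵ − 10x⁴ + 45x³. Remainder: −3x⁴ − 29x³ + 12x² + 90x − 72.
Step 5: lead(−3x⁴ − 29x³ + 12x² + 90x − 72) ÷ lead(D) = −3x⁴ ÷ −3x² = x². Subtract (x²)·D = −3x⁴ − 2x³ + 9x². Remainder: −27x³ + 3x² + 90x − 72.
Step 6: lead(−27x³ + 3x² + 90x − 72) ÷ lead(D) = −27x³ ÷ −3x² = 9x. Subtract (9x)·D = −27x³ − 18x² + 81x. Remainder: 21x² + 9x − 72.
Step 7: lead(21x² + 9x − 72) ÷ lead(D) = 21x² ÷ −3x² = −7. Subtract (−7)·D = 21x² + 14x − 63. Remainder: −5x − 9.

R = [-5, -9]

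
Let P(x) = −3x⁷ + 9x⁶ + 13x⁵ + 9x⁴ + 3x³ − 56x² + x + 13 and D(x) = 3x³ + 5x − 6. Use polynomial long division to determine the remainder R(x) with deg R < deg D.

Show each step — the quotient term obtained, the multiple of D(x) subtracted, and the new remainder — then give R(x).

Step 1: lead(−3x⁷ + 9x⁶ + 13x⁵ + 9x⁴ + 3x³ − 56x² + x + 13) ÷ lead(D) = −3x⁷ ÷ 3x³ = −x⁴. Subtract (−x⁴)·D = −3x⁷ − 5x⁵ + 6x⁴. Remainder: 9x⁶ + 18x⁵ + 3x⁴ + 3x³ − 56x² + x + 13.
Step 2: lead(9x⁶ + 18x⁵ + 3x⁴ + 3x³ − 56x² + x + 13) ÷ lead(D) = 9x⁶ ÷ 3x³ = 3x³. Subtract (3x³)·D = 9x⁶ + 15x⁴ − 18x³. Remainder: 18x⁵ − 12x⁴ + 21x³ − 56x² + x + 13.
Step 3: lead(18x⁵ − 12x⁴ + 21x³ − 56x² + x + 13) ÷ lead(D) = 18x⁵ ÷ 3x³ = 6x². Subtract (6x²)·D = 18x⁵ + 30x³ − 36x². Remainder: −12x⁴ − 9x³ − 20x² + x + 13.
Step 4: lead(−12x⁴ − 9x³ − 20x² + x + 13) ÷ lead(D) = −12x⁴ ÷ 3x³ = −4x. Subtract (−4x)·D = −12x⁴ − 20x² + 24x. Remainder: −9x³ − 23x + 13.
Step 5: lead(−9x³ − 23x + 13) ÷ lead(D) = −9x³ ÷ 3x³ = −3. Subtract (−3)·D = −9x³ − 15x + 18. Remainder: −8x − 5.

R(x) = −8x − 5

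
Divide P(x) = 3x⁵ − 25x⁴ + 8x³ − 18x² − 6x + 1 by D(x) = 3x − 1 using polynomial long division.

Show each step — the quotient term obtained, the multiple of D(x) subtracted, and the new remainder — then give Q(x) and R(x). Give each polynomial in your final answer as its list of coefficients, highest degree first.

Step 1: lead(3x⁵ − 25x⁴ + 8x³ − 18x² − 6x + 1) ÷ lead(D) = 3x⁵ ÷ 3x = x⁴. Subtract (x⁴)·D = 3x⁵ − x⁴. Remainder: −24x⁴ + 8x³ − 18x² − 6x + 1.
Step 2: lead(−24x⁴ + 8x³ − 18x² − 6x + 1) ÷ lead(D) = −24x⁴ ÷ 3x = −8x³. Subtract (−8x³)·D = −24x⁴ + 8x³. Remainder: −18x² − 6x + 1.
Step 3: lead(−18x² − 6x + 1) ÷ lead(D) = −18x² ÷ 3x = −6x. Subtract (−6x)·D = −18x² + 6x. Remainder: −12x + 1.
Step 4: lead(−12x + 1) ÷ lead(D) = −12x ÷ 3x = −4. Subtract (−4)·D = −12x + 4. Remainder: −3.

Q = [1, -8, 0, -6, -4]; R = [-3]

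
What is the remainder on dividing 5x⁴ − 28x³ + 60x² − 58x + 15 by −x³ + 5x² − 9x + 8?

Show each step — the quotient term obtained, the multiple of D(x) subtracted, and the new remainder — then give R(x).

R(x) = 9x − 9

Step 1: lead(5x⁴ − 28x³ + 60x² − 58x + 15) ÷ lead(D) = 5x⁴ ÷ −x³ = −5x. Subtract (−5x)·D = 5x⁴ − 25x³ + 45x² − 40x. Remainder: −3x³ + 15x² − 18x + 15.
Step 2: lead(−3x³ + 15x² − 18x + 15) ÷ lead(D) = −3x³ ÷ −x³ = 3. Subtract (3)·D = −3x³ + 15x² − 27x + 24. Remainder: 9x − 9.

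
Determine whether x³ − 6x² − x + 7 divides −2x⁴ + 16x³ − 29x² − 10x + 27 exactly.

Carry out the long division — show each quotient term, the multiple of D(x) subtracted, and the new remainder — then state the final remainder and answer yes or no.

R(x) = −7x² + 8x − 1, so D(x) is not a factor of P(x). no

Step 1: lead(−2x⁴ + 16x³ − 29x² − 10x + 27) ÷ lead(D) = −2x⁴ ÷ x³ = −2x. Subtract (−2x)·D = −2x⁴ + 12x³ + 2x² − 14x. Remainder: 4x³ − 31x² + 4x + 27.
Step 2: lead(4x³ − 31x² + 4x + 27) ÷ lead(D) = 4x³ ÷ x³ = 4. Subtract (4)·D = 4x³ − 24x² − 4x + 28. Remainder: −7x² + 8x − 1.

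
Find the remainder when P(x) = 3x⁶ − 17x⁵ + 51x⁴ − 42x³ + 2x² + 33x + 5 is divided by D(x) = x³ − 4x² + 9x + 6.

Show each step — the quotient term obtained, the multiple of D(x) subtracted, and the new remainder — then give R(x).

R(x) = −1

Step 1: lead(3x⁶ − 17x⁵ + 51x⁴ − 42x³ + 2x² + 33x + 5) ÷ lead(D) = 3x⁶ ÷ x³ = 3x³. Subtract (3x³)·D = 3x⁶ − 12x⁵ + 27x⁴ + 18x³. Remainder: −5x⁵ + 24x⁴ − 60x³ + 2x² + 33x + 5.
Step 2: lead(−5x⁵ + 24x⁴ − 60x³ + 2x² + 33x + 5) ÷ lead(D) = −5x⁵ ÷ x³ = −5x². Subtract (−5x²)·D = −5x⁵ + 20x⁴ − 45x³ − 30x². Remainder: 4x⁴ − 15x³ + 32x² + 33x + 5.
Step 3: lead(4x⁴ − 15x³ + 32x² + 33x + 5) ÷ lead(D) = 4x⁴ ÷ x³ = 4x. Subtract (4x)·D = 4x⁴ − 16x³ + 36x² + 24x. Remainder: x³ − 4x² + 9x + 5.
Step 4: lead(x³ − 4x² + 9x + 5) ÷ lead(D) = x³ ÷ x³ = 1. Subtract (1)·D = x³ − 4x² + 9x + 6. Remainder: −1.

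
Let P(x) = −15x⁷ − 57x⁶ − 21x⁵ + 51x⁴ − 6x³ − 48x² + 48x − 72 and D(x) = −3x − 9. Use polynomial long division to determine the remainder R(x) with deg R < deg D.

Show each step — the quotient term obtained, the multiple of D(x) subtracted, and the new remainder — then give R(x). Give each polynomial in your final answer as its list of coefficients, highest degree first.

Step 1: lead(−15x⁷ − 57x⁶ − 21x⁵ + 51x⁴ − 6x³ − 48x² + 48x − 72) ÷ lead(D) = −15x⁷ ÷ −3x = 5x⁶. Subtract (5x⁶)·D = −15x⁷ − 45x⁶. Remainder: −12x⁶ − 21x⁵ + 51x⁴ − 6x³ − 48x² + 48x − 72.
Step 2: lead(−12x⁶ − 21x⁵ + 51x⁴ − 6x³ − 48x² + 48x − 72) ÷ lead(D) = −12x⁶ ÷ −3x = 4x⁵. Subtract (4x⁵)·D = −12x⁶ − 36x⁵. Remainder: 15x⁵ + 51x⁴ − 6x³ − 48x² + 48x − 72.
Step 3: lead(15x⁵ + 51x⁴ − 6x³ − 48x² + 48x − 72) ÷ lead(D) = 15x⁵ ÷ −3x = −5x⁴. Subtract (−5x⁴)·D = 15x⁵ + 45x⁴. Remainder: 6x⁴ − 6x³ − 48x² + 48x − 72.
Step 4: lead(6x⁴ − 6x³ − 48x² + 48x − 72) ÷ lead(D) = 6x⁴ ÷ −3x = −2x³. Subtract (−2x³)·D = 6x⁴ + 18x³. Remainder: −24x³ − 48x² + 48x − 72.
Step 5: lead(−24x³ − 48x² + 48x − 72) ÷ lead(D) = −24x³ ÷ −3x = 8x². Subtract (8x²)·D = −24x³ − 72x². Remainder: 24x² + 48x − 72.
Step 6: lead(24x² + 48x − 72) ÷ lead(D) = 24x² ÷ −3x = −8x. Subtract (−8x)·D = 24x² + 72x. Remainder: −24x − 72.
Step 7: lead(−24x − 72) ÷ lead(D) = −24x ÷ −3x = 8. Subtract (8)·D = −24x − 72. Remainder: 0.

R = [0]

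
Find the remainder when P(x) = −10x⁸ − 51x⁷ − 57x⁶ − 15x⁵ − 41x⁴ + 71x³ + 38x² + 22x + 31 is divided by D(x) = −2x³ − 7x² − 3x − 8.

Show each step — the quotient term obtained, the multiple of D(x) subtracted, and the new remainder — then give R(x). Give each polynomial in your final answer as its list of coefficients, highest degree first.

Step 1: lead(−10x⁸ − 51x⁷ − 57x⁶ − 15x⁵ − 41x⁴ + 71x³ + 38x² + 22x + 31) ÷ lead(D) = −10x⁸ ÷ −2x³ = 5x⁵. Subtract (5x⁵)·D = −10x⁸ − 35x⁷ − 15x⁶ − 40x⁵. Remainder: −16x⁷ − 42x⁶ + 25x⁵ − 41x⁴ + 71x³ + 38x² + 22x + 31.
Step 2: lead(−16x⁷ − 42x⁶ + 25x⁵ − 41x⁴ + 71x³ + 38x² + 22x + 31) ÷ lead(D) = −16x⁷ ÷ −2x³ = 8x⁴. Subtract (8x⁴)·D = −16x⁷ − 56x⁶ − 24x⁵ − 64x⁴. Remainder: 14x⁶ + 49x⁵ + 23x⁴ + 71x³ + 38x² + 22x + 31.
Step 3: lead(14x⁶ + 49x⁵ + 23x⁴ + 71x³ + 38x² + 22x + 31) ÷ lead(D) = 14x⁶ ÷ −2x³ = −7x³. Subtract (−7x³)·D = 14x⁶ + 49x⁵ + 21x⁴ + 56x³. Remainder: 2x⁴ + 15x³ + 38x² + 22x + 31.
Step 4: lead(2x⁴ + 15x³ + 38x² + 22x + 31) ÷ lead(D) = 2x⁴ ÷ −2x³ = −x. Subtract (−x)·D = 2x⁴ + 7x³ + 3x² + 8x. Remainder: 8x³ + 35x² + 14x + 31.
Step 5: lead(8x³ + 35x² + 14x + 31) ÷ lead(D) = 8x³ ÷ −2x³ = −4. Subtract (−4)·D = 8x³ + 28x² + 12x + 32. Remainder: 7x² + 2x − 1.

R = [7, 2, -1]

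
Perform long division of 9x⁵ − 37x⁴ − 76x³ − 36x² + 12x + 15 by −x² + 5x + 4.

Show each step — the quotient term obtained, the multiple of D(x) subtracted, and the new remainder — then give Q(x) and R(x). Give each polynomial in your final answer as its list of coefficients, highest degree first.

Q = [-9, -8, 0, 4]; R = [-8, -1]

Step 1: lead(9x⁵ − 37x⁴ − 76x³ − 36x² + 12x + 15) ÷ lead(D) = 9x⁵ ÷ −x² = −9x³. Subtract (−9x³)·D = 9x⁵ − 45x⁴ − 36x³. Remainder: 8x⁴ − 40x³ − 36x² + 12x + 15.
Step 2: lead(8x⁴ − 40x³ − 36x² + 12x + 15) ÷ lead(D) = 8x⁴ ÷ −x² = −8x². Subtract (−8x²)·D = 8x⁴ − 40x³ − 32x². Remainder: −4x² + 12x + 15.
Step 3: lead(−4x² + 12x + 15) ÷ lead(D) = −4x² ÷ −x² = 4. Subtract (4)·D = −4x² + 20x + 16. Remainder: −8x − 1.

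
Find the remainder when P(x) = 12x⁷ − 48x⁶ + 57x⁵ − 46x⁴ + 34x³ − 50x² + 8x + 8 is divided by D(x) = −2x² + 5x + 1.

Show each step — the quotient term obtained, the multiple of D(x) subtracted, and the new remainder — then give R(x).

Step 1: lead(12x⁷ − 48x⁶ + 57x⁵ − 46x⁴ + 34x³ − 50x² + 8x + 8) ÷ lead(D) = 12x⁷ ÷ −2x² = −6x⁵. Subtract (−6x⁵)·D = 12x⁷ − 30x⁶ − 6x⁵. Remainder: −18x⁶ + 63x⁵ − 46x⁴ + 34x³ − 50x² + 8x + 8.
Step 2: lead(−18x⁶ + 63x⁵ − 46x⁴ + 34x³ − 50x² + 8x + 8) ÷ lead(D) = −18x⁶ ÷ −2x² = 9x⁴. Subtract (9x⁴)·D = −18x⁶ + 45x⁵ + 9x⁴. Remainder: 18x⁵ − 55x⁴ + 34x³ − 50x² + 8x + 8.
Step 3: lead(18x⁵ − 55x⁴ + 34x³ − 50x² + 8x + 8) ÷ lead(D) = 18x⁵ ÷ −2x² = −9x³. Subtract (−9x³)·D = 18x⁵ − 45x⁴ − 9x³. Remainder: −10x⁴ + 43x³ − 50x² + 8x + 8.
Step 4: lead(−10x⁴ + 43x³ − 50x² + 8x + 8) ÷ lead(D) = −10x⁴ ÷ −2x² = 5x². Subtract (5x²)·D = −10x⁴ + 25x³ + 5x². Remainder: 18x³ − 55x² + 8x + 8.
Step 5: lead(18x³ − 55x² + 8x + 8) ÷ lead(D) = 18x³ ÷ −2x² = −9x. Subtract (−9x)·D = 18x³ − 45x² − 9x. Remainder: −10x² + 17x + 8.
Step 6: lead(−10x² + 17x + 8) ÷ lead(D) = −10x² ÷ −2x² = 5. Subtract (5)·D = −10x² + 25x + 5. Remainder: −8x + 3.

R(x) = −8x + 3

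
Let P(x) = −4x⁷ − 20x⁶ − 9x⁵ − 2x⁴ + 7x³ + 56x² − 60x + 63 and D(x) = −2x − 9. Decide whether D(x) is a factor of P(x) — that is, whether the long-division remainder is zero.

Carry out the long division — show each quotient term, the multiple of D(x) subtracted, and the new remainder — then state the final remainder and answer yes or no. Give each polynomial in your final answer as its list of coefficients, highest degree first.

R = [9], so D(x) is not a factor of P(x). no

Step 1: lead(−4x⁷ − 20x⁶ − 9x⁵ − 2x⁴ + 7x³ + 56x² − 60x + 63) ÷ lead(D) = −4x⁷ ÷ −2x = 2x⁶. Subtract (2x⁶)·D = −4x⁷ − 18x⁶. Remainder: −2x⁶ − 9x⁵ − 2x⁴ + 7x³ + 56x² − 60x + 63.
Step 2: lead(−2x⁶ − 9x⁵ − 2x⁴ + 7x³ + 56x² − 60x + 63) ÷ lead(D) = −2x⁶ ÷ −2x = x⁵. Subtract (x⁵)·D = −2x⁶ − 9x⁵. Remainder: −2x⁴ + 7x³ + 56x² − 60x + 63.
Step 3: lead(−2x⁴ + 7x³ + 56x² − 60x + 63) ÷ lead(D) = −2x⁴ ÷ −2x = x³. Subtract (x³)·D = −2x⁴ − 9x³. Remainder: 16x³ + 56x² − 60x + 63.
Step 4: lead(16x³ + 56x² − 60x + 63) ÷ lead(D) = 16x³ ÷ −2x = −8x². Subtract (−8x²)·D = 16x³ + 72x². Remainder: −16x² − 60x + 63.
Step 5: lead(−16x² − 60x + 63) ÷ lead(D) = −16x² ÷ −2x = 8x. Subtract (8x)·D = −16x² − 72x. Remainder: 12x + 63.
Step 6: lead(12x + 63) ÷ lead(D) = 12x ÷ −2x = −6. Subtract (−6)·D = 12x + 54. Remainder: 9.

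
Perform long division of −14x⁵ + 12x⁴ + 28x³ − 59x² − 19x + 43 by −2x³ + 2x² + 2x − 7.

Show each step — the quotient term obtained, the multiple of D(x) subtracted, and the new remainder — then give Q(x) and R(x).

Q(x) = 7x² + x − 6; R(x) = 1

Step 1: lead(−14x⁵ + 12x⁴ + 28x³ − 59x² − 19x + 43) ÷ lead(D) = −14x⁵ ÷ −2x³ = 7x². Subtract (7x²)·D = −14x⁵ + 14x⁴ + 14x³ − 49x². Remainder: −2x⁴ + 14x³ − 10x² − 19x + 43.
Step 2: lead(−2x⁴ + 14x³ − 10x² − 19x + 43) ÷ lead(D) = −2x⁴ ÷ −2x³ = x. Subtract (x)·D = −2x⁴ + 2x³ + 2x² − 7x. Remainder: 12x³ − 12x² − 12x + 43.
Step 3: lead(12x³ − 12x² − 12x + 43) ÷ lead(D) = 12x³ ÷ −2x³ = −6. Subtract (−6)·D = 12x³ − 12x² − 12x + 42. Remainder: 1.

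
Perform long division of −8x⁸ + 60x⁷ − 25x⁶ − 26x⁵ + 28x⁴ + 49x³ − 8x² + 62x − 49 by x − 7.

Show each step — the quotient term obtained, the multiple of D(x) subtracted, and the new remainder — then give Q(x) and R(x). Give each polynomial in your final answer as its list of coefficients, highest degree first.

Q = [-8, 4, 3, -5, -7, 0, -8, 6]; R = [-7]

Step 1: lead(−8x⁸ + 60x⁷ − 25x⁶ − 26x⁵ + 28x⁴ + 49x³ − 8x² + 62x − 49) ÷ lead(D) = −8x⁸ ÷ x = −8x⁷. Subtract (−8x⁷)·D = −8x⁸ + 56x⁷. Remainder: 4x⁷ − 25x⁶ − 26x⁵ + 28x⁴ + 49x³ − 8x² + 62x − 49.
Step 2: lead(4x⁷ − 25x⁶ − 26x⁵ + 28x⁴ + 49x³ − 8x² + 62x − 49) ÷ lead(D) = 4x⁷ ÷ x = 4x⁶. Subtract (4x⁶)·D = 4x⁷ − 28x⁶. Remainder: 3x⁶ − 26x⁵ + 28x⁴ + 49x³ − 8x² + 62x − 49.
Step 3: lead(3x⁶ − 26x⁵ + 28x⁴ + 49x³ − 8x² + 62x − 49) ÷ lead(D) = 3x⁶ ÷ x = 3x⁵. Subtract (3x⁵)·D = 3x⁶ − 21x⁵. Remainder: −5x⁵ + 28x⁴ + 49x³ − 8x² + 62x − 49.
Step 4: lead(−5x⁵ + 28x⁴ + 49x³ − 8x² + 62x − 49) ÷ lead(D) = −5x⁵ ÷ x = −5x⁴. Subtract (−5x⁴)·D = −5x⁵ + 35x⁴. Remainder: −7x⁴ + 49x³ − 8x² + 62x − 49.
Step 5: lead(−7x⁴ + 49x³ − 8x² + 62x − 49) ÷ lead(D) = −7x⁴ ÷ x = −7x³. Subtract (−7x³)·D = −7x⁴ + 49x³. Remainder: −8x² + 62x − 49.
Step 6: lead(−8x² + 62x − 49) ÷ lead(D) = −8x² ÷ x = −8x. Subtract (−8x)·D = −8x² + 56x. Remainder: 6x − 49.
Step 7: lead(6x − 49) ÷ lead(D) = 6x ÷ x = 6. Subtract (6)·D = 6x − 42. Remainder: −7.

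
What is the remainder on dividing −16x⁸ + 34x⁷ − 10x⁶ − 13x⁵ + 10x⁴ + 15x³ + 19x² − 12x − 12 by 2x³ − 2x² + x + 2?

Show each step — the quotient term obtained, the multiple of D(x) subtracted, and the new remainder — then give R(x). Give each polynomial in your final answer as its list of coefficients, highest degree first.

Step 1: lead(−16x⁸ + 34x⁷ − 10x⁶ − 13x⁵ + 10x⁴ + 15x³ + 19x² − 12x − 12) ÷ lead(D) = −16x⁸ ÷ 2x³ = −8x⁵. Subtract (−8x⁵)·D = −16x⁸ + 16x⁷ − 8x⁶ − 16x⁵. Remainder: 18x⁷ − 2x⁶ + 3x⁵ + 10x⁴ + 15x³ + 19x² − 12x − 12.
Step 2: lead(18x⁷ − 2x⁶ + 3x⁵ + 10x⁴ + 15x³ + 19x² − 12x − 12) ÷ lead(D) = 18x⁷ ÷ 2x³ = 9x⁴. Subtract (9x⁴)·D = 18x⁷ − 18x⁶ + 9x⁵ + 18x⁴. Remainder: 16x⁶ − 6x⁵ − 8x⁴ + 15x³ + 19x² − 12x − 12.
Step 3: lead(16x⁶ − 6x⁵ − 8x⁴ + 15x³ + 19x² − 12x − 12) ÷ lead(D) = 16x⁶ ÷ 2x³ = 8x³. Subtract (8x³)·D = 16x⁶ − 16x⁵ + 8x⁴ + 16x³. Remainder: 10x⁵ − 16x⁴ − x³ + 19x² − 12x − 12.
Step 4: lead(10x⁵ − 16x⁴ − x³ + 19x² − 12x − 12) ÷ lead(D) = 10x⁵ ÷ 2x³ = 5x². Subtract (5x²)·D = 10x⁵ − 10x⁴ + 5x³ + 10x². Remainder: −6x⁴ − 6x³ + 9x² − 12x − 12.
Step 5: lead(−6x⁴ − 6x³ + 9x² − 12x − 12) ÷ lead(D) = −6x⁴ ÷ 2x³ = −3x. Subtract (−3x)·D = −6x⁴ + 6x³ − 3x² − 6x. Remainder: −12x³ + 12x² − 6x − 12.
Step 6: lead(−12x³ + 12x² − 6x − 12) ÷ lead(D) = −12x³ ÷ 2x³ = −6. Subtract (−6)·D = −12x³ + 12x² − 6x − 12. Remainder: 0.

R = [0]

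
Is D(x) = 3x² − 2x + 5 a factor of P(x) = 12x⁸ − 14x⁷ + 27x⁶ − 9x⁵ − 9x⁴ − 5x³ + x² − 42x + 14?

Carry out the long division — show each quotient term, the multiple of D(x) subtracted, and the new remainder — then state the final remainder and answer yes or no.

R(x) = −6x − 1, so D(x) is not a factor of P(x). no

Step 1: lead(12x⁸ − 14x⁷ + 27x⁶ − 9x⁵ − 9x⁴ − 5x³ + x² − 42x + 14) ÷ lead(D) = 12x⁸ ÷ 3x² = 4x⁶. Subtract (4x⁶)·D = 12x⁸ − 8x⁷ + 20x⁶. Remainder: −6x⁷ + 7x⁶ − 9x⁵ − 9x⁴ − 5x³ + x² − 42x + 14.
Step 2: lead(−6x⁷ + 7x⁶ − 9x⁵ − 9x⁴ − 5x³ + x² − 42x + 14) ÷ lead(D) = −6x⁷ ÷ 3x² = −2x⁵. Subtract (−2x⁵)·D = −6x⁷ + 4x⁶ − 10x⁵. Remainder: 3x⁶ + x⁵ − 9x⁴ − 5x³ + x² − 42x + 14.
Step 3: lead(3x⁶ + x⁵ − 9x⁴ − 5x³ + x² − 42x + 14) ÷ lead(D) = 3x⁶ ÷ 3x² = x⁴. Subtract (x⁴)·D = 3x⁶ − 2x⁵ + 5x⁴. Remainder: 3x⁵ − 14x⁴ − 5x³ + x² − 42x + 14.
Step 4: lead(3x⁵ − 14x⁴ − 5x³ + x² − 42x + 14) ÷ lead(D) = 3x⁵ ÷ 3x² = x³. Subtract (x³)·D = 3x⁵ − 2x⁴ + 5x³. Remainder: −12x⁴ − 10x³ + x² − 42x + 14.
Step 5: lead(−12x⁴ − 10x³ + x² − 42x + 14) ÷ lead(D) = −12x⁴ ÷ 3x² = −4x². Subtract (−4x²)·D = −12x⁴ + 8x³ − 20x². Remainder: −18x³ + 21x² − 42x + 14.
Step 6: lead(−18x³ + 21x² − 42x + 14) ÷ lead(D) = −18x³ ÷ 3x² = −6x. Subtract (−6x)·D = −18x³ + 12x² − 30x. Remainder: 9x² − 12x + 14.
Step 7: lead(9x² − 12x + 14) ÷ lead(D) = 9x² ÷ 3x² = 3. Subtract (3)·D = 9x² − 6x + 15. Remainder: −6x − 1.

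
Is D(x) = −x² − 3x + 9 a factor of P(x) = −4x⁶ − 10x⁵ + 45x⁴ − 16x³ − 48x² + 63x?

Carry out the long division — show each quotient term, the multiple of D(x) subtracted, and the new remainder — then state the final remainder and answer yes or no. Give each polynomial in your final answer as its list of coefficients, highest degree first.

Step 1: lead(−4x⁶ − 10x⁵ + 45x⁴ − 16x³ − 48x² + 63x) ÷ lead(D) = −4x⁶ ÷ −x² = 4x⁴. Subtract (4x⁴)·D = −4x⁶ − 12x⁵ + 36x⁴. Remainder: 2x⁵ + 9x⁴ − 16x³ − 48x² + 63x.
Step 2: lead(2x⁵ + 9x⁴ − 16x³ − 48x² + 63x) ÷ lead(D) = 2x⁵ ÷ −x² = −2x³. Subtract (−2x³)·D = 2x⁵ + 6x⁴ − 18x³. Remainder: 3x⁴ + 2x³ − 48x² + 63x.
Step 3: lead(3x⁴ + 2x³ − 48x² + 63x) ÷ lead(D) = 3x⁴ ÷ −x² = −3x². Subtract (−3x²)·D = 3x⁴ + 9x³ − 27x². Remainder: −7x³ − 21x² + 63x.
Step 4: lead(−7x³ − 21x² + 63x) ÷ lead(D) = −7x³ ÷ −x² = 7x. Subtract (7x)·D = −7x³ − 21x² + 63x. Remainder: 0.

R = [0], so D(x) is a factor of P(x). yes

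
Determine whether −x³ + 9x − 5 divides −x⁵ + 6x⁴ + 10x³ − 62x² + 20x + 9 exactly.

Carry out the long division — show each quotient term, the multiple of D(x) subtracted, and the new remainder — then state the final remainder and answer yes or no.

Step 1: lead(−x⁵ + 6x⁴ + 10x³ − 62x² + 20x + 9) ÷ lead(D) = −x⁵ ÷ −x³ = x². Subtract (x²)·D = −x⁵ + 9x³ − 5x². Remainder: 6x⁴ + x³ − 57x² + 20x + 9.
Step 2: lead(6x⁴ + x³ − 57x² + 20x + 9) ÷ lead(D) = 6x⁴ ÷ −x³ = −6x. Subtract (−6x)·D = 6x⁴ − 54x² + 30x. Remainder: x³ − 3x² − 10x + 9.
Step 3: lead(x³ − 3x² − 10x + 9) ÷ lead(D) = x³ ÷ −x³ = −1. Subtract (−1)·D = x³ − 9x + 5. Remainder: −3x² − x + 4.

R(x) = −3x² − x + 4, so D(x) is not a factor of P(x). no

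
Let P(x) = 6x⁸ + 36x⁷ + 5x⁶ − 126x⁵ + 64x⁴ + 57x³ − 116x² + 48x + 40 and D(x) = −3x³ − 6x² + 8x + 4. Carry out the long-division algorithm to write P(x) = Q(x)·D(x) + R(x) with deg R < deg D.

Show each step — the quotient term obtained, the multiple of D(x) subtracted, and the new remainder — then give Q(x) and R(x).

Q(x) = −2x⁵ − 8x⁴ + 9x³ − 8x + 9; R(x) = 2x² + 8x + 4

Step 1: lead(6x⁸ + 36x⁷ + 5x⁶ − 126x⁵ + 64x⁴ + 57x³ − 116x² + 48x + 40) ÷ lead(D) = 6x⁸ ÷ −3x³ = −2x⁵. Subtract (−2x⁵)·D = 6x⁸ + 12x⁷ − 16x⁶ − 8x⁵. Remainder: 24x⁷ + 21x⁶ − 118x⁵ + 64x⁴ + 57x³ − 116x² + 48x + 40.
Step 2: lead(24x⁷ + 21x⁶ − 118x⁵ + 64x⁴ + 57x³ − 116x² + 48x + 40) ÷ lead(D) = 24x⁷ ÷ −3x³ = −8x⁴. Subtract (−8x⁴)·D = 24x⁷ + 48x⁶ − 64x⁵ − 32x⁴. Remainder: −27x⁶ − 54x⁵ + 96x⁴ + 57x³ − 116x² + 48x + 40.
Step 3: lead(−27x⁶ − 54x⁵ + 96x⁴ + 57x³ − 116x² + 48x + 40) ÷ lead(D) = −27x⁶ ÷ −3x³ = 9x³. Subtract (9x³)·D = −27x⁶ − 54x⁵ + 72x⁴ + 36x³. Remainder: 24x⁴ + 21x³ − 116x² + 48x + 40.
Step 4: lead(24x⁴ + 21x³ − 116x² + 48x + 40) ÷ lead(D) = 24x⁴ ÷ −3x³ = −8x. Subtract (−8x)·D = 24x⁴ + 48x³ − 64x² − 32x. Remainder: −27x³ − 52x² + 80x + 40.
Step 5: lead(−27x³ − 52x² + 80x + 40) ÷ lead(D) = −27x³ ÷ −3x³ = 9. Subtract (9)·D = −27x³ − 54x² + 72x + 36. Remainder: 2x² + 8x + 4.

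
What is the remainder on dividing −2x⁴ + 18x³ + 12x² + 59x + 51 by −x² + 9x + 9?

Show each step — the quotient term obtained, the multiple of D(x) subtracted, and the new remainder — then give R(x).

R(x) = 5x − 3

Step 1: lead(−2x⁴ + 18x³ + 12x² + 59x + 51) ÷ lead(D) = −2x⁴ ÷ −x² = 2x². Subtract (2x²)·D = −2x⁴ + 18x³ + 18x². Remainder: −6x² + 59x + 51.
Step 2: lead(−6x² + 59x + 51) ÷ lead(D) = −6x² ÷ −x² = 6. Subtract (6)·D = −6x² + 54x + 54. Remainder: 5x − 3.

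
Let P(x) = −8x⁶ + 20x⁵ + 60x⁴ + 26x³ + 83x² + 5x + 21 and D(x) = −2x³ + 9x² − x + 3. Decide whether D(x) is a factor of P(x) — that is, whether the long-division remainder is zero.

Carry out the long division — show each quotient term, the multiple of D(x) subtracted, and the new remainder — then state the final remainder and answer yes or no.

Step 1: lead(−8x⁶ + 20x⁵ + 60x⁴ + 26x³ + 83x² + 5x + 21) ÷ lead(D) = −8x⁶ ÷ −2x³ = 4x³. Subtract (4x³)·D = −8x⁶ + 36x⁵ − 4x⁴ + 12x³. Remainder: −16x⁵ + 64x⁴ + 14x³ + 83x² + 5x + 21.
Step 2: lead(−16x⁵ + 64x⁴ + 14x³ + 83x² + 5x + 21) ÷ lead(D) = −16x⁵ ÷ −2x³ = 8x². Subtract (8x²)·D = −16x⁵ + 72x⁴ − 8x³ + 24x². Remainder: −8x⁴ + 22x³ + 59x² + 5x + 21.
Step 3: lead(−8x⁴ + 22x³ + 59x² + 5x + 21) ÷ lead(D) = −8x⁴ ÷ −2x³ = 4x. Subtract (4x)·D = −8x⁴ + 36x³ − 4x² + 12x. Remainder: −14x³ + 63x² − 7x + 21.
Step 4: lead(−14x³ + 63x² − 7x + 21) ÷ lead(D) = −14x³ ÷ −2x³ = 7. Subtract (7)·D = −14x³ + 63x² − 7x + 21. Remainder: 0.

R(x) = 0, so D(x) is a factor of P(x). yes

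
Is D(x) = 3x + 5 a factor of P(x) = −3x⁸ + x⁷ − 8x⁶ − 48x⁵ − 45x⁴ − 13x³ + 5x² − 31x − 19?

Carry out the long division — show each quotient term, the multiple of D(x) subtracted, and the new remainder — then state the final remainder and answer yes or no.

R(x) = −9, so D(x) is not a factor of P(x). no

Step 1: lead(−3x⁸ + x⁷ − 8x⁶ − 48x⁵ − 45x⁴ − 13x³ + 5x² − 31x − 19) ÷ lead(D) = −3x⁸ ÷ 3x = −x⁷. Subtract (−x⁷)·D = −3x⁸ − 5x⁷. Remainder: 6x⁷ − 8x⁶ − 48x⁵ − 45x⁴ − 13x³ + 5x² − 31x − 19.
Step 2: lead(6x⁷ − 8x⁶ − 48x⁵ − 45x⁴ − 13x³ + 5x² − 31x − 19) ÷ lead(D) = 6x⁷ ÷ 3x = 2x⁶. Subtract (2x⁶)·D = 6x⁷ + 10x⁶. Remainder: −18x⁶ − 48x⁵ − 45x⁴ − 13x³ + 5x² − 31x − 19.
Step 3: lead(−18x⁶ − 48x⁵ − 45x⁴ − 13x³ + 5x² − 31x − 19) ÷ lead(D) = −18x⁶ ÷ 3x = −6x⁵. Subtract (−6x⁵)·D = −18x⁶ − 30x⁵. Remainder: −18x⁵ − 45x⁴ − 13x³ + 5x² − 31x − 19.
Step 4: lead(−18x⁵ − 45x⁴ − 13x³ + 5x² − 31x − 19) ÷ lead(D) = −18x⁵ ÷ 3x = −6x⁴. Subtract (−6x⁴)·D = −18x⁵ − 30x⁴. Remainder: −15x⁴ − 13x³ + 5x² − 31x − 19.
Step 5: lead(−15x⁴ − 13x³ + 5x² − 31x − 19) ÷ lead(D) = −15x⁴ ÷ 3x = −5x³. Subtract (−5x³)·D = −15x⁴ − 25x³. Remainder: 12x³ + 5x² − 31x − 19.
Step 6: lead(12x³ + 5x² − 31x − 19) ÷ lead(D) = 12x³ ÷ 3x = 4x². Subtract (4x²)·D = 12x³ + 20x². Remainder: −15x² − 31x − 19.
Step 7: lead(−15x² − 31x − 19) ÷ lead(D) = −15x² ÷ 3x = −5x. Subtract (−5x)·D = −15x² − 25x. Remainder: −6x − 19.
Step 8: lead(−6x − 19) ÷ lead(D) = −6x ÷ 3x = −2. Subtract (−2)·D = −6x − 10. Remainder: −9.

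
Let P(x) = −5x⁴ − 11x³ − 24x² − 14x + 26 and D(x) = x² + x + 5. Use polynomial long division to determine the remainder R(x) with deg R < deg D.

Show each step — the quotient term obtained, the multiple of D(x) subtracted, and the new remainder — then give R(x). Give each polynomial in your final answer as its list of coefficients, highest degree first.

R = [9, -9]

Step 1: lead(−5x⁴ − 11x³ − 24x² − 14x + 26) ÷ lead(D) = −5x⁴ ÷ x² = −5x². Subtract (−5x²)·D = −5x⁴ − 5x³ − 25x². Remainder: −6x³ + x² − 14x + 26.
Step 2: lead(−6x³ + x² − 14x + 26) ÷ lead(D) = −6x³ ÷ x² = −6x. Subtract (−6x)·D = −6x³ − 6x² − 30x. Remainder: 7x² + 16x + 26.
Step 3: lead(7x² + 16x + 26) ÷ lead(D) = 7x² ÷ x² = 7. Subtract (7)·D = 7x² + 7x + 35. Remainder: 9x − 9.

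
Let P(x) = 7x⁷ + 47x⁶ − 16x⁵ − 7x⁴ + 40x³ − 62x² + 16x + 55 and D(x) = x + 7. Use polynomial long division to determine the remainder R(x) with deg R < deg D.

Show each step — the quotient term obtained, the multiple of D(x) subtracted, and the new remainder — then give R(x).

Step 1: lead(7x⁷ + 47x⁶ − 16x⁵ − 7x⁴ + 40x³ − 62x² + 16x + 55) ÷ lead(D) = 7x⁷ ÷ x = 7x⁶. Subtract (7x⁶)·D = 7x⁷ + 49x⁶. Remainder: −2x⁶ − 16x⁵ − 7x⁴ + 40x³ − 62x² + 16x + 55.
Step 2: lead(−2x⁶ − 16x⁵ − 7x⁴ + 40x³ − 62x² + 16x + 55) ÷ lead(D) = −2x⁶ ÷ x = −2x⁵. Subtract (−2x⁵)·D = −2x⁶ − 14x⁵. Remainder: −2x⁵ − 7x⁴ + 40x³ − 62x² + 16x + 55.
Step 3: lead(−2x⁵ − 7x⁴ + 40x³ − 62x² + 16x + 55) ÷ lead(D) = −2x⁵ ÷ x = −2x⁴. Subtract (−2x⁴)·D = −2x⁵ − 14x⁴. Remainder: 7x⁴ + 40x³ − 62x² + 16x + 55.
Step 4: lead(7x⁴ + 40x³ − 62x² + 16x + 55) ÷ lead(D) = 7x⁴ ÷ x = 7x³. Subtract (7x³)·D = 7x⁴ + 49x³. Remainder: −9x³ − 62x² + 16x + 55.
Step 5: lead(−9x³ − 62x² + 16x + 55) ÷ lead(D) = −9x³ ÷ x = −9x². Subtract (−9x²)·D = −9x³ − 63x². Remainder: x² + 16x + 55.
Step 6: lead(x² + 16x + 55) ÷ lead(D) = x² ÷ x = x. Subtract (x)·D = x² + 7x. Remainder: 9x + 55.
Step 7: lead(9x + 55) ÷ lead(D) = 9x ÷ x = 9. Subtract (9)·D = 9x + 63. Remainder: −8.

R(x) = −8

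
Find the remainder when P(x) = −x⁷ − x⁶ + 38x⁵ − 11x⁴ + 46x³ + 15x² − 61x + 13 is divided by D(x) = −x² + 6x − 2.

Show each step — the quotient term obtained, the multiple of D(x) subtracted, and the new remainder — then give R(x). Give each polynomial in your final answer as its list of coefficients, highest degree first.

R = [1, -5]

Step 1: lead(−x⁷ − x⁶ + 38x⁵ − 11x⁴ + 46x³ + 15x² − 61x + 13) ÷ lead(D) = −x⁷ ÷ −x² = x⁵. Subtract (x⁵)·D = −x⁷ + 6x⁶ − 2x⁵. Remainder: −7x⁶ + 40x⁵ − 11x⁴ + 46x³ + 15x² − 61x + 13.
Step 2: lead(−7x⁶ + 40x⁵ − 11x⁴ + 46x³ + 15x² − 61x + 13) ÷ lead(D) = −7x⁶ ÷ −x² = 7x⁴. Subtract (7x⁴)·D = −7x⁶ + 42x⁵ − 14x⁴. Remainder: −2x⁵ + 3x⁴ + 46x³ + 15x² − 61x + 13.
Step 3: lead(−2x⁵ + 3x⁴ + 46x³ + 15x² − 61x + 13) ÷ lead(D) = −2x⁵ ÷ −x² = 2x³. Subtract (2x³)·D = −2x⁵ + 12x⁴ − 4x³. Remainder: −9x⁴ + 50x³ + 15x² − 61x + 13.
Step 4: lead(−9x⁴ + 50x³ + 15x² − 61x + 13) ÷ lead(D) = −9x⁴ ÷ −x² = 9x². Subtract (9x²)·D = −9x⁴ + 54x³ − 18x². Remainder: −4x³ + 33x² − 61x + 13.
Step 5: lead(−4x³ + 33x² − 61x + 13) ÷ lead(D) = −4x³ ÷ −x² = 4x. Subtract (4x)·D = −4x³ + 24x² − 8x. Remainder: 9x² − 53x + 13.
Step 6: lead(9x² − 53x + 13) ÷ lead(D) = 9x² ÷ −x² = −9. Subtract (−9)·D = 9x² − 54x + 18. Remainder: x − 5.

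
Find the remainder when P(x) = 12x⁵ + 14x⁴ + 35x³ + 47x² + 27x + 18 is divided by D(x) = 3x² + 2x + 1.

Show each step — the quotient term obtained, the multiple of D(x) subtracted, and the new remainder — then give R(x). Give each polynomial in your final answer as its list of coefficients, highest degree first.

R = [9]

Step 1: lead(12x⁵ + 14x⁴ + 35x³ + 47x² + 27x + 18) ÷ lead(D) = 12x⁵ ÷ 3x² = 4x³. Subtract (4x³)·D = 12x⁵ + 8x⁴ + 4x³. Remainder: 6x⁴ + 31x³ + 47x² + 27x + 18.
Step 2: lead(6x⁴ + 31x³ + 47x² + 27x + 18) ÷ lead(D) = 6x⁴ ÷ 3x² = 2x². Subtract (2x²)·D = 6x⁴ + 4x³ + 2x². Remainder: 27x³ + 45x² + 27x + 18.
Step 3: lead(27x³ + 45x² + 27x + 18) ÷ lead(D) = 27x³ ÷ 3x² = 9x. Subtract (9x)·D = 27x³ + 18x² + 9x. Remainder: 27x² + 18x + 18.
Step 4: lead(27x² + 18x + 18) ÷ lead(D) = 27x² ÷ 3x² = 9. Subtract (9)·D = 27x² + 18x + 9. Remainder: 9.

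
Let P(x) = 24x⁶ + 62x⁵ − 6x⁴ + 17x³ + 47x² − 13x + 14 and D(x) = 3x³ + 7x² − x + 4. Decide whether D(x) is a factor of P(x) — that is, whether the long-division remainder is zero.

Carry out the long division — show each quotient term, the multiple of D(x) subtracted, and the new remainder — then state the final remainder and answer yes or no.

R(x) = 8x − 6, so D(x) is not a factor of P(x). no

Step 1: lead(24x⁶ + 62x⁵ − 6x⁴ + 17x³ + 47x² − 13x + 14) ÷ lead(D) = 24x⁶ ÷ 3x³ = 8x³. Subtract (8x³)·D = 24x⁶ + 56x⁵ − 8x⁴ + 32x³. Remainder: 6x⁵ + 2x⁴ − 15x³ + 47x² − 13x + 14.
Step 2: lead(6x⁵ + 2x⁴ − 15x³ + 47x² − 13x + 14) ÷ lead(D) = 6x⁵ ÷ 3x³ = 2x². Subtract (2x²)·D = 6x⁵ + 14x⁴ − 2x³ + 8x². Remainder: −12x⁴ − 13x³ + 39x² − 13x + 14.
Step 3: lead(−12x⁴ − 13x³ + 39x² − 13x + 14) ÷ lead(D) = −12x⁴ ÷ 3x³ = −4x. Subtract (−4x)·D = −12x⁴ − 28x³ + 4x² − 16x. Remainder: 15x³ + 35x² + 3x + 14.
Step 4: lead(15x³ + 35x² + 3x + 14) ÷ lead(D) = 15x³ ÷ 3x³ = 5. Subtract (5)·D = 15x³ + 35x² − 5x + 20. Remainder: 8x − 6.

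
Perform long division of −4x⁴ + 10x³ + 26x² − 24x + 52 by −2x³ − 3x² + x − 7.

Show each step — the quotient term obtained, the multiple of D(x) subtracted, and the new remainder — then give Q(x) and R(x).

Step 1: lead(−4x⁴ + 10x³ + 26x² − 24x + 52) ÷ lead(D) = −4x⁴ ÷ −2x³ = 2x. Subtract (2x)·D = −4x⁴ − 6x³ + 2x² − 14x. Remainder: 16x³ + 24x² − 10x + 52.
Step 2: lead(16x³ + 24x² − 10x + 52) ÷ lead(D) = 16x³ ÷ −2x³ = −8. Subtract (−8)·D = 16x³ + 24x² − 8x + 56. Remainder: −2x − 4.

Q(x) = 2x − 8; R(x) = −2x − 4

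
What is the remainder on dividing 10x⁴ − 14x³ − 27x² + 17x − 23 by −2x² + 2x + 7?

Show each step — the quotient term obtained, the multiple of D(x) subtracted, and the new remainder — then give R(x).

R(x) = 7x − 9

Step 1: lead(10x⁴ − 14x³ − 27x² + 17x − 23) ÷ lead(D) = 10x⁴ ÷ −2x² = −5x². Subtract (−5x²)·D = 10x⁴ − 10x³ − 35x². Remainder: −4x³ + 8x² + 17x − 23.
Step 2: lead(−4x³ + 8x² + 17x − 23) ÷ lead(D) = −4x³ ÷ −2x² = 2x. Subtract (2x)·D = −4x³ + 4x² + 14x. Remainder: 4x² + 3x − 23.
Step 3: lead(4x² + 3x − 23) ÷ lead(D) = 4x² ÷ −2x² = −2. Subtract (−2)·D = 4x² − 4x − 14. Remainder: 7x − 9.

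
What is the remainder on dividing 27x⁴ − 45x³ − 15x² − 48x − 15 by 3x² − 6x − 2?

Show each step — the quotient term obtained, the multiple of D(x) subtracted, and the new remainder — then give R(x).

Step 1: lead(27x⁴ − 45x³ − 15x² − 48x − 15) ÷ lead(D) = 27x⁴ ÷ 3x² = 9x². Subtract (9x²)·D = 27x⁴ − 54x³ − 18x². Remainder: 9x³ + 3x² − 48x − 15.
Step 2: lead(9x³ + 3x² − 48x − 15) ÷ lead(D) = 9x³ ÷ 3x² = 3x. Subtract (3x)·D = 9x³ − 18x² − 6x. Remainder: 21x² − 42x − 15.
Step 3: lead(21x² − 42x − 15) ÷ lead(D) = 21x² ÷ 3x² = 7. Subtract (7)·D = 21x² − 42x − 14. Remainder: −1.

R(x) = −1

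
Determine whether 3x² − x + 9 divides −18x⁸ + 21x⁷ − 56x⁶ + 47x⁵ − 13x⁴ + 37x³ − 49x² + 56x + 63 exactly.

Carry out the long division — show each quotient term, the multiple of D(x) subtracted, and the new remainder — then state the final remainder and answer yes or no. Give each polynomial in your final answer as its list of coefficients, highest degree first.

R = [0], so D(x) is a factor of P(x). yes

Step 1: lead(−18x⁸ + 21x⁷ − 56x⁶ + 47x⁵ − 13x⁴ + 37x³ − 49x² + 56x + 63) ÷ lead(D) = −18x⁸ ÷ 3x² = −6x⁶. Subtract (−6x⁶)·D = −18x⁸ + 6x⁷ − 54x⁶. Remainder: 15x⁷ − 2x⁶ + 47x⁵ − 13x⁴ + 37x³ − 49x² + 56x + 63.
Step 2: lead(15x⁷ − 2x⁶ + 47x⁵ − 13x⁴ + 37x³ − 49x² + 56x + 63) ÷ lead(D) = 15x⁷ ÷ 3x² = 5x⁵. Subtract (5x⁵)·D = 15x⁷ − 5x⁶ + 45x⁵. Remainder: 3x⁶ + 2x⁵ − 13x⁴ + 37x³ − 49x² + 56x + 63.
Step 3: lead(3x⁶ + 2x⁵ − 13x⁴ + 37x³ − 49x² + 56x + 63) ÷ lead(D) = 3x⁶ ÷ 3x² = x⁴. Subtract (x⁴)·D = 3x⁶ − x⁵ + 9x⁴. Remainder: 3x⁵ − 22x⁴ + 37x³ − 49x² + 56x + 63.
Step 4: lead(3x⁵ − 22x⁴ + 37x³ − 49x² + 56x + 63) ÷ lead(D) = 3x⁵ ÷ 3x² = x³. Subtract (x³)·D = 3x⁵ − x⁴ + 9x³. Remainder: −21x⁴ + 28x³ − 49x² + 56x + 63.
Step 5: lead(−21x⁴ + 28x³ − 49x² + 56x + 63) ÷ lead(D) = −21x⁴ ÷ 3x² = −7x². Subtract (−7x²)·D = −21x⁴ + 7x³ − 63x². Remainder: 21x³ + 14x² + 56x + 63.
Step 6: lead(21x³ + 14x² + 56x + 63) ÷ lead(D) = 21x³ ÷ 3x² = 7x. Subtract (7x)·D = 21x³ − 7x² + 63x. Remainder: 21x² − 7x + 63.
Step 7: lead(21x² − 7x + 63) ÷ lead(D) = 21x² ÷ 3x² = 7. Subtract (7)·D = 21x² − 7x + 63. Remainder: 0.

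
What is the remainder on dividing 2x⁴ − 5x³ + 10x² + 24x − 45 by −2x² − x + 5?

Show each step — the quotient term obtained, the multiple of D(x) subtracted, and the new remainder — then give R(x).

R(x) = 0

Step 1: lead(2x⁴ − 5x³ + 10x² + 24x − 45) ÷ lead(D) = 2x⁴ ÷ −2x² = −x². Subtract (−x²)·D = 2x⁴ + x³ − 5x². Remainder: −6x³ + 15x² + 24x − 45.
Step 2: lead(−6x³ + 15x² + 24x − 45) ÷ lead(D) = −6x³ ÷ −2x² = 3x. Subtract (3x)·D = −6x³ − 3x² + 15x. Remainder: 18x² + 9x − 45.
Step 3: lead(18x² + 9x − 45) ÷ lead(D) = 18x² ÷ −2x² = −9. Subtract (−9)·D = 18x² + 9x − 45. Remainder: 0.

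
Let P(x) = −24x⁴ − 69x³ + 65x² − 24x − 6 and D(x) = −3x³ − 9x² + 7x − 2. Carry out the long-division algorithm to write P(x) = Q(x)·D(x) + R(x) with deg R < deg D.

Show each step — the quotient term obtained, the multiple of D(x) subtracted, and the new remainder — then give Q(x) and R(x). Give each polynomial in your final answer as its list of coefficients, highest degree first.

Step 1: lead(−24x⁴ − 69x³ + 65x² − 24x − 6) ÷ lead(D) = −24x⁴ ÷ −3x³ = 8x. Subtract (8x)·D = −24x⁴ − 72x³ + 56x² − 16x. Remainder: 3x³ + 9x² − 8x − 6.
Step 2: lead(3x³ + 9x² − 8x − 6) ÷ lead(D) = 3x³ ÷ −3x³ = −1. Subtract (−1)·D = 3x³ + 9x² − 7x + 2. Remainder: −x − 8.

Q = [8, -1]; R = [-1, -8]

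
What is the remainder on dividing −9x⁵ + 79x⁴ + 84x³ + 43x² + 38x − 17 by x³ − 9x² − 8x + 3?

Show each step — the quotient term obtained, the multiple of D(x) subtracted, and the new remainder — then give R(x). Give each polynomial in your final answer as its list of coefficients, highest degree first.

R = [-4, 1]

Step 1: lead(−9x⁵ + 79x⁴ + 84x³ + 43x² + 38x − 17) ÷ lead(D) = −9x⁵ ÷ x³ = −9x². Subtract (−9x²)·D = −9x⁵ + 81x⁴ + 72x³ − 27x². Remainder: −2x⁴ + 12x³ + 70x² + 38x − 17.
Step 2: lead(−2x⁴ + 12x³ + 70x² + 38x − 17) ÷ lead(D) = −2x⁴ ÷ x³ = −2x. Subtract (−2x)·D = −2x⁴ + 18x³ + 16x² − 6x. Remainder: −6x³ + 54x² + 44x − 17.
Step 3: lead(−6x³ + 54x² + 44x − 17) ÷ lead(D) = −6x³ ÷ x³ = −6. Subtract (−6)·D = −6x³ + 54x² + 48x − 18. Remainder: −4x + 1.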